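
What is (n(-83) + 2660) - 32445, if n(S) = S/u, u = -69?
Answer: -2055082/69 ≈ -29784.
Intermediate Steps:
n(S) = -S/69 (n(S) = S/(-69) = S*(-1/69) = -S/69)
(n(-83) + 2660) - 32445 = (-1/69*(-83) + 2660) - 32445 = (83/69 + 2660) - 32445 = 183623/69 - 32445 = -2055082/69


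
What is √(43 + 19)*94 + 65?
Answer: 65 + 94*√62 ≈ 805.16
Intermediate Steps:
√(43 + 19)*94 + 65 = √62*94 + 65 = 94*√62 + 65 = 65 + 94*√62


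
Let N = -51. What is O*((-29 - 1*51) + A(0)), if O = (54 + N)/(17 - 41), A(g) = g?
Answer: 10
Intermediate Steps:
O = -1/8 (O = (54 - 51)/(17 - 41) = 3/(-24) = 3*(-1/24) = -1/8 ≈ -0.12500)
O*((-29 - 1*51) + A(0)) = -((-29 - 1*51) + 0)/8 = -((-29 - 51) + 0)/8 = -(-80 + 0)/8 = -1/8*(-80) = 10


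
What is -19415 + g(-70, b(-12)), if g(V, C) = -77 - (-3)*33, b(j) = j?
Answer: -19393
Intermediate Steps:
g(V, C) = 22 (g(V, C) = -77 - 1*(-99) = -77 + 99 = 22)
-19415 + g(-70, b(-12)) = -19415 + 22 = -19393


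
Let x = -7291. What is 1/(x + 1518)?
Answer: -1/5773 ≈ -0.00017322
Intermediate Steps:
1/(x + 1518) = 1/(-7291 + 1518) = 1/(-5773) = -1/5773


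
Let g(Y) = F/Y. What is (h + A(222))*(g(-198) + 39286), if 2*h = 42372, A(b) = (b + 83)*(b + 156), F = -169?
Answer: 58978838854/11 ≈ 5.3617e+9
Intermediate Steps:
A(b) = (83 + b)*(156 + b)
g(Y) = -169/Y
h = 21186 (h = (½)*42372 = 21186)
(h + A(222))*(g(-198) + 39286) = (21186 + (12948 + 222² + 239*222))*(-169/(-198) + 39286) = (21186 + (12948 + 49284 + 53058))*(-169*(-1/198) + 39286) = (21186 + 115290)*(169/198 + 39286) = 136476*(7778797/198) = 58978838854/11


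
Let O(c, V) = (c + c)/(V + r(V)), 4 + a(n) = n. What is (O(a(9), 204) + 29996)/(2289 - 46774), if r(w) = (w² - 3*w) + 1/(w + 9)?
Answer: -7522401226/11155954655 ≈ -0.67429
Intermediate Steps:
a(n) = -4 + n
r(w) = w² + 1/(9 + w) - 3*w (r(w) = (w² - 3*w) + 1/(9 + w) = w² + 1/(9 + w) - 3*w)
O(c, V) = 2*c/(V + (1 + V³ - 27*V + 6*V²)/(9 + V)) (O(c, V) = (c + c)/(V + (1 + V³ - 27*V + 6*V²)/(9 + V)) = (2*c)/(V + (1 + V³ - 27*V + 6*V²)/(9 + V)) = 2*c/(V + (1 + V³ - 27*V + 6*V²)/(9 + V)))
(O(a(9), 204) + 29996)/(2289 - 46774) = (2*(-4 + 9)*(9 + 204)/(1 + 204³ - 18*204 + 7*204²) + 29996)/(2289 - 46774) = (2*5*213/(1 + 8489664 - 3672 + 7*41616) + 29996)/(-44485) = (2*5*213/(1 + 8489664 - 3672 + 291312) + 29996)*(-1/44485) = (2*5*213/8777305 + 29996)*(-1/44485) = (2*5*(1/8777305)*213 + 29996)*(-1/44485) = (426/1755461 + 29996)*(-1/44485) = (52656808582/1755461)*(-1/44485) = -7522401226/11155954655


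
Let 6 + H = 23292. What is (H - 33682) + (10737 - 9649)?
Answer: -9308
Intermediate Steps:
H = 23286 (H = -6 + 23292 = 23286)
(H - 33682) + (10737 - 9649) = (23286 - 33682) + (10737 - 9649) = -10396 + 1088 = -9308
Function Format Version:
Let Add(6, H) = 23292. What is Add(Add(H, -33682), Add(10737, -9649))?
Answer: -9308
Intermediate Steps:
H = 23286 (H = Add(-6, 23292) = 23286)
Add(Add(H, -33682), Add(10737, -9649)) = Add(Add(23286, -33682), Add(10737, -9649)) = Add(-10396, 1088) = -9308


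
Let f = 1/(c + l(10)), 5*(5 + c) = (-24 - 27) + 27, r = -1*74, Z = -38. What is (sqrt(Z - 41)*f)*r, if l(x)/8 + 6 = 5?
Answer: 370*I*sqrt(79)/89 ≈ 36.951*I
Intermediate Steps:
l(x) = -8 (l(x) = -48 + 8*5 = -48 + 40 = -8)
r = -74
c = -49/5 (c = -5 + ((-24 - 27) + 27)/5 = -5 + (-51 + 27)/5 = -5 + (1/5)*(-24) = -5 - 24/5 = -49/5 ≈ -9.8000)
f = -5/89 (f = 1/(-49/5 - 8) = 1/(-89/5) = -5/89 ≈ -0.056180)
(sqrt(Z - 41)*f)*r = (sqrt(-38 - 41)*(-5/89))*(-74) = (sqrt(-79)*(-5/89))*(-74) = ((I*sqrt(79))*(-5/89))*(-74) = -5*I*sqrt(79)/89*(-74) = 370*I*sqrt(79)/89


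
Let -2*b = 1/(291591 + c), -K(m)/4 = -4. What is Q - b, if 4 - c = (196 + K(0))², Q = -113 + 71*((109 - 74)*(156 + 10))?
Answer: 203436264895/493302 ≈ 4.1240e+5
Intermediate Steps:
K(m) = 16 (K(m) = -4*(-4) = 16)
Q = 412397 (Q = -113 + 71*(35*166) = -113 + 71*5810 = -113 + 412510 = 412397)
c = -44940 (c = 4 - (196 + 16)² = 4 - 1*212² = 4 - 1*44944 = 4 - 44944 = -44940)
b = -1/493302 (b = -1/(2*(291591 - 44940)) = -½/246651 = -½*1/246651 = -1/493302 ≈ -2.0272e-6)
Q - b = 412397 - 1*(-1/493302) = 412397 + 1/493302 = 203436264895/493302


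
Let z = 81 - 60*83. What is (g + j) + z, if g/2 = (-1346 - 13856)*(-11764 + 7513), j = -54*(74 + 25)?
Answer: 129237159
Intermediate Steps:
j = -5346 (j = -54*99 = -5346)
z = -4899 (z = 81 - 4980 = -4899)
g = 129247404 (g = 2*((-1346 - 13856)*(-11764 + 7513)) = 2*(-15202*(-4251)) = 2*64623702 = 129247404)
(g + j) + z = (129247404 - 5346) - 4899 = 129242058 - 4899 = 129237159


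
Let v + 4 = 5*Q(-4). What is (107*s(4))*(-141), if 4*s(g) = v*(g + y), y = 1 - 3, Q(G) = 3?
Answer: -165957/2 ≈ -82979.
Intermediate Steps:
y = -2
v = 11 (v = -4 + 5*3 = -4 + 15 = 11)
s(g) = -11/2 + 11*g/4 (s(g) = (11*(g - 2))/4 = (11*(-2 + g))/4 = (-22 + 11*g)/4 = -11/2 + 11*g/4)
(107*s(4))*(-141) = (107*(-11/2 + (11/4)*4))*(-141) = (107*(-11/2 + 11))*(-141) = (107*(11/2))*(-141) = (1177/2)*(-141) = -165957/2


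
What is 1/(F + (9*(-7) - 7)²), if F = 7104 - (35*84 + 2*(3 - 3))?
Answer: 1/9064 ≈ 0.00011033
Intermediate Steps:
F = 4164 (F = 7104 - (2940 + 2*0) = 7104 - (2940 + 0) = 7104 - 1*2940 = 7104 - 2940 = 4164)
1/(F + (9*(-7) - 7)²) = 1/(4164 + (9*(-7) - 7)²) = 1/(4164 + (-63 - 7)²) = 1/(4164 + (-70)²) = 1/(4164 + 4900) = 1/9064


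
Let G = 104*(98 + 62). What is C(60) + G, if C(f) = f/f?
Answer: 16641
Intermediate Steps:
C(f) = 1
G = 16640 (G = 104*160 = 16640)
C(60) + G = 1 + 16640 = 16641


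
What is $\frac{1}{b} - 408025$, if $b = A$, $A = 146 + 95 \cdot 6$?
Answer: $- \frac{292145899}{716} \approx -4.0803 \cdot 10^{5}$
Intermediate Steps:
$A = 716$ ($A = 146 + 570 = 716$)
$b = 716$
$\frac{1}{b} - 408025 = \frac{1}{716} - 408025 = - \frac{292145899}{716}$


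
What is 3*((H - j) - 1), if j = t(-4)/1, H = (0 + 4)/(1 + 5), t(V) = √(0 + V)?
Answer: -1 - 6*I ≈ -1.0 - 6.0*I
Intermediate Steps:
t(V) = √V
H = ⅔ (H = 4/6 = 4*(⅙) = ⅔ ≈ 0.66667)
j = 2*I (j = √(-4)/1 = (2*I)*1 = 2*I ≈ 2.0*I)
3*((H - j) - 1) = 3*((⅔ - 2*I) - 1) = 3*(-⅓ - 2*I) = -1 - 6*I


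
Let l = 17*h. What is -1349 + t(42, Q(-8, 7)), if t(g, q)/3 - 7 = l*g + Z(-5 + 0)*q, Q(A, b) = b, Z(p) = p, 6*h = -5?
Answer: -3218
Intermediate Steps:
h = -⅚ (h = (⅙)*(-5) = -⅚ ≈ -0.83333)
l = -85/6 (l = 17*(-⅚) = -85/6 ≈ -14.167)
t(g, q) = 21 - 15*q - 85*g/2 (t(g, q) = 21 + 3*(-85*g/6 + (-5 + 0)*q) = 21 + 3*(-85*g/6 - 5*q) = 21 + 3*(-5*q - 85*g/6) = 21 + (-15*q - 85*g/2) = 21 - 15*q - 85*g/2)
-1349 + t(42, Q(-8, 7)) = -1349 + (21 - 15*7 - 85/2*42) = -1349 + (21 - 105 - 1785) = -1349 - 1869 = -3218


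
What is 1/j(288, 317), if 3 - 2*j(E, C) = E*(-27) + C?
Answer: 1/3731 ≈ 0.00026802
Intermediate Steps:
j(E, C) = 3/2 - C/2 + 27*E/2 (j(E, C) = 3/2 - (E*(-27) + C)/2 = 3/2 - (-27*E + C)/2 = 3/2 - (C - 27*E)/2 = 3/2 + (-C/2 + 27*E/2) = 3/2 - C/2 + 27*E/2)
1/j(288, 317) = 1/(3/2 - ½*317 + (27/2)*288) = 1/(3/2 - 317/2 + 3888) = 1/3731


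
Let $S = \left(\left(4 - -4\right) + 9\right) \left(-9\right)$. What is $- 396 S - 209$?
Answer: $60379$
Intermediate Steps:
$S = -153$ ($S = \left(\left(4 + 4\right) + 9\right) \left(-9\right) = \left(8 + 9\right) \left(-9\right) = 17 \left(-9\right) = -153$)
$- 396 S - 209 = \left(-396\right) \left(-153\right) - 209 = 60588 - 209 = 60379$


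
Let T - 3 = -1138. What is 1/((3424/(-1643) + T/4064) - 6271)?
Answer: -6677152/41888200133 ≈ -0.00015940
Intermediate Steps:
T = -1135 (T = 3 - 1138 = -1135)
1/((3424/(-1643) + T/4064) - 6271) = 1/((3424/(-1643) - 1135/4064) - 6271) = 1/((3424*(-1/1643) - 1135*1/4064) - 6271) = 1/((-3424/1643 - 1135/4064) - 6271) = 1/(-15779941/6677152 - 6271) = 1/(-41888200133/6677152) = -6677152/41888200133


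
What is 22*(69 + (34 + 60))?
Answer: 3586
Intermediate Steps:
22*(69 + (34 + 60)) = 22*(69 + 94) = 22*163 = 3586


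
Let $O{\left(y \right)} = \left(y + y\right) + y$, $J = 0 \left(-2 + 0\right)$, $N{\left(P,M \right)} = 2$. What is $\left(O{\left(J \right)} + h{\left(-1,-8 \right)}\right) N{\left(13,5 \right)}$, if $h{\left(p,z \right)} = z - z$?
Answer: $0$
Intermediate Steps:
$h{\left(p,z \right)} = 0$
$J = 0$ ($J = 0 \left(-2\right) = 0$)
$O{\left(y \right)} = 3 y$ ($O{\left(y \right)} = 2 y + y = 3 y$)
$\left(O{\left(J \right)} + h{\left(-1,-8 \right)}\right) N{\left(13,5 \right)} = \left(3 \cdot 0 + 0\right) 2 = \left(0 + 0\right) 2 = 0 \cdot 2 = 0$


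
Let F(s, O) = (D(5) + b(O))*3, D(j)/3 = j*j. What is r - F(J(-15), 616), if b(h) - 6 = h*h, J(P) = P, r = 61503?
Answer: -1077108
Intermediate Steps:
D(j) = 3*j**2 (D(j) = 3*(j*j) = 3*j**2)
b(h) = 6 + h**2 (b(h) = 6 + h*h = 6 + h**2)
F(s, O) = 243 + 3*O**2 (F(s, O) = (3*5**2 + (6 + O**2))*3 = (3*25 + (6 + O**2))*3 = (75 + (6 + O**2))*3 = (81 + O**2)*3 = 243 + 3*O**2)
r - F(J(-15), 616) = 61503 - (243 + 3*616**2) = 61503 - (243 + 3*379456) = 61503 - (243 + 1138368) = 61503 - 1*1138611 = 61503 - 1138611 = -1077108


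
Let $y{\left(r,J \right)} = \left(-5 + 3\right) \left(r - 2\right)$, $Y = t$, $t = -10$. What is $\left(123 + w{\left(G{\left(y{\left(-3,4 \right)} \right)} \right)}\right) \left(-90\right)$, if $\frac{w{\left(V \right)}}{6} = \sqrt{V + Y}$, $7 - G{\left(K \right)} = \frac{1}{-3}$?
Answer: $-11070 - 360 i \sqrt{6} \approx -11070.0 - 881.82 i$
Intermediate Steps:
$Y = -10$
$y{\left(r,J \right)} = 4 - 2 r$ ($y{\left(r,J \right)} = - 2 \left(-2 + r\right) = 4 - 2 r$)
$G{\left(K \right)} = \frac{22}{3}$ ($G{\left(K \right)} = 7 - \frac{1}{-3} = 7 - - \frac{1}{3} = 7 + \frac{1}{3} = \frac{22}{3}$)
$w{\left(V \right)} = 6 \sqrt{-10 + V}$ ($w{\left(V \right)} = 6 \sqrt{V - 10} = 6 \sqrt{-10 + V}$)
$\left(123 + w{\left(G{\left(y{\left(-3,4 \right)} \right)} \right)}\right) \left(-90\right) = \left(123 + 6 \sqrt{-10 + \frac{22}{3}}\right) \left(-90\right) = \left(123 + 6 \sqrt{- \frac{8}{3}}\right) \left(-90\right) = \left(123 + 6 \frac{2 i \sqrt{6}}{3}\right) \left(-90\right) = \left(123 + 4 i \sqrt{6}\right) \left(-90\right) = -11070 - 360 i \sqrt{6}$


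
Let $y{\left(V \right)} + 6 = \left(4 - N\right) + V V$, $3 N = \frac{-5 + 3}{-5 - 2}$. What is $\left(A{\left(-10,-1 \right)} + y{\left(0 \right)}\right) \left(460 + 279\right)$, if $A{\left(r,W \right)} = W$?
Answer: $- \frac{48035}{21} \approx -2287.4$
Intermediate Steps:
$N = \frac{2}{21}$ ($N = \frac{\left(-5 + 3\right) \frac{1}{-5 - 2}}{3} = \frac{\left(-2\right) \frac{1}{-7}}{3} = \frac{\left(-2\right) \left(- \frac{1}{7}\right)}{3} = \frac{1}{3} \cdot \frac{2}{7} = \frac{2}{21} \approx 0.095238$)
$y{\left(V \right)} = - \frac{44}{21} + V^{2}$ ($y{\left(V \right)} = -6 + \left(\left(4 - \frac{2}{21}\right) + V V\right) = -6 + \left(\left(4 - \frac{2}{21}\right) + V^{2}\right) = -6 + \left(\frac{82}{21} + V^{2}\right) = - \frac{44}{21} + V^{2}$)
$\left(A{\left(-10,-1 \right)} + y{\left(0 \right)}\right) \left(460 + 279\right) = \left(-1 - \left(\frac{44}{21} - 0^{2}\right)\right) \left(460 + 279\right) = \left(-1 + \left(- \frac{44}{21} + 0\right)\right) 739 = \left(-1 - \frac{44}{21}\right) 739 = \left(- \frac{65}{21}\right) 739 = - \frac{48035}{21}$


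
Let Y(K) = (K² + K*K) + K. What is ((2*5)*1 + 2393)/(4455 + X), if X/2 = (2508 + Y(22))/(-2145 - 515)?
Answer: 532665/986942 ≈ 0.53971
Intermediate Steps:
Y(K) = K + 2*K² (Y(K) = (K² + K²) + K = 2*K² + K = K + 2*K²)
X = -1749/665 (X = 2*((2508 + 22*(1 + 2*22))/(-2145 - 515)) = 2*((2508 + 22*(1 + 44))/(-2660)) = 2*((2508 + 22*45)*(-1/2660)) = 2*((2508 + 990)*(-1/2660)) = 2*(3498*(-1/2660)) = 2*(-1749/1330) = -1749/665 ≈ -2.6301)
((2*5)*1 + 2393)/(4455 + X) = ((2*5)*1 + 2393)/(4455 - 1749/665) = (10*1 + 2393)/(2960826/665) = (10 + 2393)*(665/2960826) = 2403*(665/2960826) = 532665/986942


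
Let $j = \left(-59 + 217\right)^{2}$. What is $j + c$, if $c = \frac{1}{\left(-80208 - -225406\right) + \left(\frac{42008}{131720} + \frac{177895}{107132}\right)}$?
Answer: $\frac{71840884375339592}{2877779376523} \approx 24964.0$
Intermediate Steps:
$j = 24964$ ($j = 158^{2} = 24964$)
$c = \frac{19819420}{2877779376523}$ ($c = \frac{1}{\left(-80208 + 225406\right) + \left(42008 \cdot \frac{1}{131720} + 177895 \cdot \frac{1}{107132}\right)} = \frac{1}{145198 + \left(\frac{59}{185} + \frac{177895}{107132}\right)} = \frac{1}{145198 + \frac{39231363}{19819420}} = \frac{1}{\frac{2877779376523}{19819420}} = \frac{19819420}{2877779376523} \approx 6.8871 \cdot 10^{-6}$)
$j + c = 24964 + \frac{19819420}{2877779376523} = \frac{71840884375339592}{2877779376523}$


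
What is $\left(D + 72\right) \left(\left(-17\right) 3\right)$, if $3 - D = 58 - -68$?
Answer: $2601$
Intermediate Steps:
$D = -123$ ($D = 3 - \left(58 - -68\right) = 3 - \left(58 + 68\right) = 3 - 126 = -123$)
$\left(D + 72\right) \left(\left(-17\right) 3\right) = \left(-123 + 72\right) \left(\left(-17\right) 3\right) = \left(-51\right) \left(-51\right) = 2601$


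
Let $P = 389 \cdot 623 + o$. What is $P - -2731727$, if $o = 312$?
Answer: $2974386$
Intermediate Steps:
$P = 242659$ ($P = 389 \cdot 623 + 312 = 242347 + 312 = 242659$)
$P - -2731727 = 242659 - -2731727 = 242659 + 2731727 = 2974386$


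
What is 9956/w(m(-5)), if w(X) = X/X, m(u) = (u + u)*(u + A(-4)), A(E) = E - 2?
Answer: 9956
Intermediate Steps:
A(E) = -2 + E
m(u) = 2*u*(-6 + u) (m(u) = (u + u)*(u + (-2 - 4)) = (2*u)*(u - 6) = (2*u)*(-6 + u) = 2*u*(-6 + u))
w(X) = 1
9956/w(m(-5)) = 9956/1 = 9956*1 = 9956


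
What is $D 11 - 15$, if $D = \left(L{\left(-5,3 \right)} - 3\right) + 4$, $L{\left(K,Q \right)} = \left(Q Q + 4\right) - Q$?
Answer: $106$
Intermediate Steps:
$L{\left(K,Q \right)} = 4 + Q^{2} - Q$ ($L{\left(K,Q \right)} = \left(Q^{2} + 4\right) - Q = \left(4 + Q^{2}\right) - Q = 4 + Q^{2} - Q$)
$D = 11$ ($D = \left(\left(4 + 3^{2} - 3\right) - 3\right) + 4 = \left(\left(4 + 9 - 3\right) - 3\right) + 4 = \left(10 - 3\right) + 4 = 7 + 4 = 11$)
$D 11 - 15 = 11 \cdot 11 - 15 = 121 - 15 = 106$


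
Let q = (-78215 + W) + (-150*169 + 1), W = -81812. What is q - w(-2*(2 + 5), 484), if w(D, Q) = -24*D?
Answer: -185712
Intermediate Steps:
q = -185376 (q = (-78215 - 81812) + (-150*169 + 1) = -160027 + (-25350 + 1) = -160027 - 25349 = -185376)
q - w(-2*(2 + 5), 484) = -185376 - (-24)*(-2*(2 + 5)) = -185376 - (-24)*(-2*7) = -185376 - (-24)*(-14) = -185376 - 1*336 = -185376 - 336 = -185712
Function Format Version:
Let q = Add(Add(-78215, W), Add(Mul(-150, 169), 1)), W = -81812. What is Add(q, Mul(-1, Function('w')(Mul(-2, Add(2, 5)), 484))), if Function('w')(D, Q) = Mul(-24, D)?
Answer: -185712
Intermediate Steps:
q = -185376 (q = Add(Add(-78215, -81812), Add(Mul(-150, 169), 1)) = Add(-160027, Add(-25350, 1)) = Add(-160027, -25349) = -185376)
Add(q, Mul(-1, Function('w')(Mul(-2, Add(2, 5)), 484))) = Add(-185376, Mul(-1, Mul(-24, Mul(-2, Add(2, 5))))) = Add(-185376, Mul(-1, Mul(-24, Mul(-2, 7)))) = Add(-185376, Mul(-1, Mul(-24, -14))) = Add(-185376, Mul(-1, 336)) = Add(-185376, -336) = -185712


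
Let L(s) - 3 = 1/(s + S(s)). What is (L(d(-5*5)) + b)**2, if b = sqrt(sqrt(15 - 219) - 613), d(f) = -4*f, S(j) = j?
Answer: (601 + 200*sqrt(-613 + 2*I*sqrt(51)))**2/40000 ≈ -602.24 + 163.09*I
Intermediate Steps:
b = sqrt(-613 + 2*I*sqrt(51)) (b = sqrt(sqrt(-204) - 613) = sqrt(2*I*sqrt(51) - 613) = sqrt(-613 + 2*I*sqrt(51)) ≈ 0.2884 + 24.761*I)
L(s) = 3 + 1/(2*s) (L(s) = 3 + 1/(s + s) = 3 + 1/(2*s))
(L(d(-5*5)) + b)**2 = ((3 + 1/(2*((-(-20)*5)))) + sqrt(-613 + 2*I*sqrt(51)))**2 = ((3 + 1/(2*((-4*(-25))))) + sqrt(-613 + 2*I*sqrt(51)))**2 = ((3 + (1/2)/100) + sqrt(-613 + 2*I*sqrt(51)))**2 = ((3 + (1/2)*(1/100)) + sqrt(-613 + 2*I*sqrt(51)))**2 = ((3 + 1/200) + sqrt(-613 + 2*I*sqrt(51)))**2 = (601/200 + sqrt(-613 + 2*I*sqrt(51)))**2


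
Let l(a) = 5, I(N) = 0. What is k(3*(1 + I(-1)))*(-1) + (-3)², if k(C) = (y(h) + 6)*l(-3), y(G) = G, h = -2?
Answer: -11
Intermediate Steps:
k(C) = 20 (k(C) = (-2 + 6)*5 = 4*5 = 20)
k(3*(1 + I(-1)))*(-1) + (-3)² = 20*(-1) + (-3)² = -20 + 9 = -11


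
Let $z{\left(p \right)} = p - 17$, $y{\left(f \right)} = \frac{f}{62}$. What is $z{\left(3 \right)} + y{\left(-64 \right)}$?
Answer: $- \frac{466}{31} \approx -15.032$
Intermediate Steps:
$y{\left(f \right)} = \frac{f}{62}$ ($y{\left(f \right)} = f \frac{1}{62} = \frac{f}{62}$)
$z{\left(p \right)} = -17 + p$ ($z{\left(p \right)} = p - 17 = -17 + p$)
$z{\left(3 \right)} + y{\left(-64 \right)} = \left(-17 + 3\right) + \frac{1}{62} \left(-64\right) = -14 - \frac{32}{31} = - \frac{466}{31}$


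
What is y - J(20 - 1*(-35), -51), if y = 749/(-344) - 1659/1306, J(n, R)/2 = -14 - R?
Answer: -17397213/224632 ≈ -77.448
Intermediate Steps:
J(n, R) = -28 - 2*R (J(n, R) = 2*(-14 - R) = -28 - 2*R)
y = -774445/224632 (y = 749*(-1/344) - 1659*1/1306 = -749/344 - 1659/1306 = -774445/224632 ≈ -3.4476)
y - J(20 - 1*(-35), -51) = -774445/224632 - (-28 - 2*(-51)) = -774445/224632 - (-28 + 102) = -774445/224632 - 1*74 = -774445/224632 - 74 = -17397213/224632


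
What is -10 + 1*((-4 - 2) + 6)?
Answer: -10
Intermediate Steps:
-10 + 1*((-4 - 2) + 6) = -10 + 1*(-6 + 6) = -10 + 1*0 = -10 + 0 = -10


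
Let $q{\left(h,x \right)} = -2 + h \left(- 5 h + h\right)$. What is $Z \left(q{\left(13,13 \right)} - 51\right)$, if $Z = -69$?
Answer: $50301$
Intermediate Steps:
$q{\left(h,x \right)} = -2 - 4 h^{2}$ ($q{\left(h,x \right)} = -2 + h \left(- 4 h\right) = -2 - 4 h^{2}$)
$Z \left(q{\left(13,13 \right)} - 51\right) = - 69 \left(\left(-2 - 4 \cdot 13^{2}\right) - 51\right) = - 69 \left(\left(-2 - 676\right) - 51\right) = - 69 \left(-678 - 51\right) = \left(-69\right) \left(-729\right) = 50301$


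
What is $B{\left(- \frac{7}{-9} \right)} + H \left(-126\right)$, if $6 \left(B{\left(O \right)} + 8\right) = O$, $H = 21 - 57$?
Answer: $\frac{244519}{54} \approx 4528.1$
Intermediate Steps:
$H = -36$ ($H = 21 - 57 = -36$)
$B{\left(O \right)} = -8 + \frac{O}{6}$
$B{\left(- \frac{7}{-9} \right)} + H \left(-126\right) = \left(-8 + \frac{\left(-7\right) \frac{1}{-9}}{6}\right) - -4536 = \left(-8 + \frac{\left(-7\right) \left(- \frac{1}{9}\right)}{6}\right) + 4536 = \left(-8 + \frac{1}{6} \cdot \frac{7}{9}\right) + 4536 = \left(-8 + \frac{7}{54}\right) + 4536 = - \frac{425}{54} + 4536 = \frac{244519}{54}$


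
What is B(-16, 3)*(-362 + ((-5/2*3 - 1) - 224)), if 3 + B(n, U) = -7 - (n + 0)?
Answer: -3567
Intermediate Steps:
B(n, U) = -10 - n (B(n, U) = -3 + (-7 - (n + 0)) = -3 + (-7 - n) = -10 - n)
B(-16, 3)*(-362 + ((-5/2*3 - 1) - 224)) = (-10 - 1*(-16))*(-362 + ((-5/2*3 - 1) - 224)) = (-10 + 16)*(-362 + ((-5*½*3 - 1) - 224)) = 6*(-362 + ((-5/2*3 - 1) - 224)) = 6*(-362 + ((-15/2 - 1) - 224)) = 6*(-362 + (-17/2 - 224)) = 6*(-362 - 465/2) = 6*(-1189/2) = -3567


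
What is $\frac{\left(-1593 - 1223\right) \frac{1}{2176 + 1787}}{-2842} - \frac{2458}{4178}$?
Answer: $- \frac{6918077555}{11764042647} \approx -0.58807$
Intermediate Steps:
$\frac{\left(-1593 - 1223\right) \frac{1}{2176 + 1787}}{-2842} - \frac{2458}{4178} = - \frac{2816}{3963} \left(- \frac{1}{2842}\right) - \frac{1229}{2089} = \left(-2816\right) \frac{1}{3963} \left(- \frac{1}{2842}\right) - \frac{1229}{2089} = \left(- \frac{2816}{3963}\right) \left(- \frac{1}{2842}\right) - \frac{1229}{2089} = \frac{1408}{5631423} - \frac{1229}{2089} = - \frac{6918077555}{11764042647}$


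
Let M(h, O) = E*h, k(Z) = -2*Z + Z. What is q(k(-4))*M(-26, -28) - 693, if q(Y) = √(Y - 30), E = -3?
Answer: -693 + 78*I*√26 ≈ -693.0 + 397.72*I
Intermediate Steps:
k(Z) = -Z
q(Y) = √(-30 + Y)
M(h, O) = -3*h
q(k(-4))*M(-26, -28) - 693 = √(-30 - 1*(-4))*(-3*(-26)) - 693 = √(-30 + 4)*78 - 693 = √(-26)*78 - 693 = (I*√26)*78 - 693 = 78*I*√26 - 693 = -693 + 78*I*√26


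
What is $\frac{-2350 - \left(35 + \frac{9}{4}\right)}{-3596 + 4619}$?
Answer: $- \frac{3183}{1364} \approx -2.3336$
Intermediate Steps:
$\frac{-2350 - \left(35 + \frac{9}{4}\right)}{-3596 + 4619} = \frac{-2350 - \frac{149}{4}}{1023} = \left(-2350 - \frac{149}{4}\right) \frac{1}{1023} = \left(- \frac{9549}{4}\right) \frac{1}{1023} = - \frac{3183}{1364}$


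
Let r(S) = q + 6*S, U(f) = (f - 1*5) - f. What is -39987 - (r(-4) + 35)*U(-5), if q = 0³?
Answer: -39932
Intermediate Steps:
q = 0
U(f) = -5 (U(f) = (f - 5) - f = (-5 + f) - f = -5)
r(S) = 6*S (r(S) = 0 + 6*S = 6*S)
-39987 - (r(-4) + 35)*U(-5) = -39987 - (6*(-4) + 35)*(-5) = -39987 - (-24 + 35)*(-5) = -39987 - 11*(-5) = -39987 - 1*(-55) = -39987 + 55 = -39932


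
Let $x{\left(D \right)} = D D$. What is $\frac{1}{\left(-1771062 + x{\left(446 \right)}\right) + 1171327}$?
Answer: $- \frac{1}{400819} \approx -2.4949 \cdot 10^{-6}$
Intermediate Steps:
$x{\left(D \right)} = D^{2}$
$\frac{1}{\left(-1771062 + x{\left(446 \right)}\right) + 1171327} = \frac{1}{\left(-1771062 + 446^{2}\right) + 1171327} = \frac{1}{\left(-1771062 + 198916\right) + 1171327} = \frac{1}{-1572146 + 1171327} = \frac{1}{-400819} = - \frac{1}{400819}$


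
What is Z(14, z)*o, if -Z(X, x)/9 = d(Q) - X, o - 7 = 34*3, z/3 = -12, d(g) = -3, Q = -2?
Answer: 16677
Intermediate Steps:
z = -36 (z = 3*(-12) = -36)
o = 109 (o = 7 + 34*3 = 7 + 102 = 109)
Z(X, x) = 27 + 9*X (Z(X, x) = -9*(-3 - X) = 27 + 9*X)
Z(14, z)*o = (27 + 9*14)*109 = (27 + 126)*109 = 153*109 = 16677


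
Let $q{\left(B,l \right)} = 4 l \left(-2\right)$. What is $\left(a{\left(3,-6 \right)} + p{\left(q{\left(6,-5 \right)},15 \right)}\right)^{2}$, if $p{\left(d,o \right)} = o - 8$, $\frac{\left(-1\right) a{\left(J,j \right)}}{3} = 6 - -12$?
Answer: $2209$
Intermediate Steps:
$a{\left(J,j \right)} = -54$ ($a{\left(J,j \right)} = - 3 \left(6 - -12\right) = - 3 \left(6 + 12\right) = \left(-3\right) 18 = -54$)
$q{\left(B,l \right)} = - 8 l$
$p{\left(d,o \right)} = -8 + o$ ($p{\left(d,o \right)} = o - 8 = -8 + o$)
$\left(a{\left(3,-6 \right)} + p{\left(q{\left(6,-5 \right)},15 \right)}\right)^{2} = \left(-54 + \left(-8 + 15\right)\right)^{2} = \left(-54 + 7\right)^{2} = \left(-47\right)^{2} = 2209$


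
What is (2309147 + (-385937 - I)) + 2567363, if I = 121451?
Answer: 4369122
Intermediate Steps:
(2309147 + (-385937 - I)) + 2567363 = (2309147 + (-385937 - 1*121451)) + 2567363 = (2309147 + (-385937 - 121451)) + 2567363 = (2309147 - 507388) + 2567363 = 1801759 + 2567363 = 4369122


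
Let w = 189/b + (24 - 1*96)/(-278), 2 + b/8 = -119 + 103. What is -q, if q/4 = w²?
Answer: -5489649/1236544 ≈ -4.4395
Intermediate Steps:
b = -144 (b = -16 + 8*(-119 + 103) = -16 + 8*(-16) = -16 - 128 = -144)
w = -2343/2224 (w = 189/(-144) + (24 - 1*96)/(-278) = 189*(-1/144) + (24 - 96)*(-1/278) = -21/16 - 72*(-1/278) = -21/16 + 36/139 = -2343/2224 ≈ -1.0535)
q = 5489649/1236544 (q = 4*(-2343/2224)² = 4*(5489649/4946176) = 5489649/1236544 ≈ 4.4395)
-q = -1*5489649/1236544 = -5489649/1236544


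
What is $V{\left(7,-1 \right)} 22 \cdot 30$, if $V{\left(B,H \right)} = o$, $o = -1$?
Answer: $-660$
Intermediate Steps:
$V{\left(B,H \right)} = -1$
$V{\left(7,-1 \right)} 22 \cdot 30 = \left(-1\right) 22 \cdot 30 = \left(-22\right) 30 = -660$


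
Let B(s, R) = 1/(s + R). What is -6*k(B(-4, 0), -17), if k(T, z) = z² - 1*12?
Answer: -1662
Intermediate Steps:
B(s, R) = 1/(R + s)
k(T, z) = -12 + z² (k(T, z) = z² - 12 = -12 + z²)
-6*k(B(-4, 0), -17) = -6*(-12 + (-17)²) = -6*(-12 + 289) = -6*277 = -1662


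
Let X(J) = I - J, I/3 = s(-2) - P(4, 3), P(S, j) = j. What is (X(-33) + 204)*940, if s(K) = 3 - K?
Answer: 228420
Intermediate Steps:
I = 6 (I = 3*((3 - 1*(-2)) - 1*3) = 3*((3 + 2) - 3) = 3*(5 - 3) = 3*2 = 6)
X(J) = 6 - J
(X(-33) + 204)*940 = ((6 - 1*(-33)) + 204)*940 = ((6 + 33) + 204)*940 = (39 + 204)*940 = 243*940 = 228420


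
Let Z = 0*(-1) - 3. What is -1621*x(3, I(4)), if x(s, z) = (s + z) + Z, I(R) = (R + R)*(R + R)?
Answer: -103744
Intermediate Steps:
Z = -3 (Z = 0 - 3 = -3)
I(R) = 4*R² (I(R) = (2*R)*(2*R) = 4*R²)
x(s, z) = -3 + s + z (x(s, z) = (s + z) - 3 = -3 + s + z)
-1621*x(3, I(4)) = -1621*(-3 + 3 + 4*4²) = -1621*(-3 + 3 + 4*16) = -1621*(-3 + 3 + 64) = -1621*64 = -103744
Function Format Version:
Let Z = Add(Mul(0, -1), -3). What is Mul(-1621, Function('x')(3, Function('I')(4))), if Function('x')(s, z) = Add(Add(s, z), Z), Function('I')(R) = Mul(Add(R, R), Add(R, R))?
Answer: -103744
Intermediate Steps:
Z = -3 (Z = Add(0, -3) = -3)
Function('I')(R) = Mul(4, Pow(R, 2)) (Function('I')(R) = Mul(Mul(2, R), Mul(2, R)) = Mul(4, Pow(R, 2)))
Function('x')(s, z) = Add(-3, s, z) (Function('x')(s, z) = Add(Add(s, z), -3) = Add(-3, s, z))
Mul(-1621, Function('x')(3, Function('I')(4))) = Mul(-1621, Add(-3, 3, Mul(4, Pow(4, 2)))) = Mul(-1621, Add(-3, 3, Mul(4, 16))) = Mul(-1621, Add(-3, 3, 64)) = Mul(-1621, 64) = -103744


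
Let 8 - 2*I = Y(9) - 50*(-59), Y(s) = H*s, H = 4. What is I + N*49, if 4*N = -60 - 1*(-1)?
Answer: -8847/4 ≈ -2211.8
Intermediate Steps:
N = -59/4 (N = (-60 - 1*(-1))/4 = (-60 + 1)/4 = (1/4)*(-59) = -59/4 ≈ -14.750)
Y(s) = 4*s
I = -1489 (I = 4 - (4*9 - 50*(-59))/2 = 4 - (36 + 2950)/2 = 4 - 1/2*2986 = 4 - 1493 = -1489)
I + N*49 = -1489 - 59/4*49 = -1489 - 2891/4 = -8847/4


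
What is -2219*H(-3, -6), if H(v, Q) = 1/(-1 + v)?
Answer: 2219/4 ≈ 554.75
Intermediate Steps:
-2219*H(-3, -6) = -2219/(-1 - 3) = -2219/(-4) = -2219*(-¼) = 2219/4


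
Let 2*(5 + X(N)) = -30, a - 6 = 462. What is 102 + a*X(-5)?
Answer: -9258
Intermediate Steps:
a = 468 (a = 6 + 462 = 468)
X(N) = -20 (X(N) = -5 + (1/2)*(-30) = -5 - 15 = -20)
102 + a*X(-5) = 102 + 468*(-20) = 102 - 9360 = -9258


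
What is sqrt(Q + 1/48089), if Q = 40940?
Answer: sqrt(94675875693829)/48089 ≈ 202.34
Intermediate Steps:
sqrt(Q + 1/48089) = sqrt(40940 + 1/48089) = sqrt(1968763661/48089) = sqrt(94675875693829)/48089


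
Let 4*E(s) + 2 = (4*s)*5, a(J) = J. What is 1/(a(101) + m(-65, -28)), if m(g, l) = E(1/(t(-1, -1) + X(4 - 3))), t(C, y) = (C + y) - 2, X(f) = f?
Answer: 6/593 ≈ 0.010118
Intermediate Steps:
t(C, y) = -2 + C + y
E(s) = -½ + 5*s (E(s) = -½ + ((4*s)*5)/4 = -½ + (20*s)/4 = -½ + 5*s)
m(g, l) = -13/6 (m(g, l) = -½ + 5/((-2 - 1 - 1) + (4 - 3)) = -½ + 5/(-4 + 1) = -½ + 5/(-3) = -½ + 5*(-⅓) = -½ - 5/3 = -13/6)
1/(a(101) + m(-65, -28)) = 1/(101 - 13/6) = 1/(593/6) = 6/593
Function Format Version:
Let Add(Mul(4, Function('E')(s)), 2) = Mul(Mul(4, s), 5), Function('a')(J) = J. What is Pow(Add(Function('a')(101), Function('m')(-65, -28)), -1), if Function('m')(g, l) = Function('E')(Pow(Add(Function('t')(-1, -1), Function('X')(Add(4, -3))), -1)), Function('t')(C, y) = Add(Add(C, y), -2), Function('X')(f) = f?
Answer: Rational(6, 593) ≈ 0.010118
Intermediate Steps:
Function('t')(C, y) = Add(-2, C, y)
Function('E')(s) = Add(Rational(-1, 2), Mul(5, s)) (Function('E')(s) = Add(Rational(-1, 2), Mul(Rational(1, 4), Mul(Mul(4, s), 5))) = Add(Rational(-1, 2), Mul(Rational(1, 4), Mul(20, s))) = Add(Rational(-1, 2), Mul(5, s)))
Function('m')(g, l) = Rational(-13, 6) (Function('m')(g, l) = Add(Rational(-1, 2), Mul(5, Pow(Add(Add(-2, -1, -1), Add(4, -3)), -1))) = Add(Rational(-1, 2), Mul(5, Pow(Add(-4, 1), -1))) = Add(Rational(-1, 2), Mul(5, Pow(-3, -1))) = Add(Rational(-1, 2), Mul(5, Rational(-1, 3))) = Add(Rational(-1, 2), Rational(-5, 3)) = Rational(-13, 6))
Pow(Add(Function('a')(101), Function('m')(-65, -28)), -1) = Pow(Add(101, Rational(-13, 6)), -1) = Pow(Rational(593, 6), -1) = Rational(6, 593)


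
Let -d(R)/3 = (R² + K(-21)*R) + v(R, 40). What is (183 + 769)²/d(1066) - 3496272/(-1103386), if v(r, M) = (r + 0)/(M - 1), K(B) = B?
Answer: 667781869280/230469199057 ≈ 2.8975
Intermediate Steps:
v(r, M) = r/(-1 + M)
d(R) = -3*R² + 818*R/13 (d(R) = -3*((R² - 21*R) + R/(-1 + 40)) = -3*((R² - 21*R) + R/39) = -3*(R² - 818*R/39) = -3*R² + 818*R/13)
(183 + 769)²/d(1066) - 3496272/(-1103386) = (183 + 769)²/(((1/13)*1066*(818 - 39*1066))) - 3496272/(-1103386) = 952²/(((1/13)*1066*(818 - 41574))) - 3496272*(-1/1103386) = 906304/(((1/13)*1066*(-40756))) + 1748136/551693 = 906304/(-3341992) + 1748136/551693 = 906304*(-1/3341992) + 1748136/551693 = -113288/417749 + 1748136/551693 = 667781869280/230469199057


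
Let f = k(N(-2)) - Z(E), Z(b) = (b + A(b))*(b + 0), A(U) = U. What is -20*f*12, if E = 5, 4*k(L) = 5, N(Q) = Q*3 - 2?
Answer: 11700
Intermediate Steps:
N(Q) = -2 + 3*Q (N(Q) = 3*Q - 2 = -2 + 3*Q)
k(L) = 5/4 (k(L) = (¼)*5 = 5/4)
Z(b) = 2*b² (Z(b) = (b + b)*(b + 0) = (2*b)*b = 2*b²)
f = -195/4 (f = 5/4 - 2*5² = 5/4 - 2*25 = 5/4 - 1*50 = 5/4 - 50 = -195/4 ≈ -48.750)
-20*f*12 = -20*(-195/4)*12 = 975*12 = 11700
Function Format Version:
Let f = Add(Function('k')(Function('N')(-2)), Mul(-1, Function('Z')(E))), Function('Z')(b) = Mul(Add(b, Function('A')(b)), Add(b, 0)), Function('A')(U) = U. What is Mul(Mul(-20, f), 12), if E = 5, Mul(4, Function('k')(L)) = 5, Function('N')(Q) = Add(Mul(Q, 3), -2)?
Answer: 11700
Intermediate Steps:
Function('N')(Q) = Add(-2, Mul(3, Q)) (Function('N')(Q) = Add(Mul(3, Q), -2) = Add(-2, Mul(3, Q)))
Function('k')(L) = Rational(5, 4) (Function('k')(L) = Mul(Rational(1, 4), 5) = Rational(5, 4))
Function('Z')(b) = Mul(2, Pow(b, 2)) (Function('Z')(b) = Mul(Add(b, b), Add(b, 0)) = Mul(Mul(2, b), b) = Mul(2, Pow(b, 2)))
f = Rational(-195, 4) (f = Add(Rational(5, 4), Mul(-1, Mul(2, Pow(5, 2)))) = Add(Rational(5, 4), Mul(-1, Mul(2, 25))) = Add(Rational(5, 4), Mul(-1, 50)) = Add(Rational(5, 4), -50) = Rational(-195, 4) ≈ -48.750)
Mul(Mul(-20, f), 12) = Mul(Mul(-20, Rational(-195, 4)), 12) = Mul(975, 12) = 11700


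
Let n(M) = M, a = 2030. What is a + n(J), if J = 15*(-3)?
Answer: 1985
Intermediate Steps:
J = -45
a + n(J) = 2030 - 45 = 1985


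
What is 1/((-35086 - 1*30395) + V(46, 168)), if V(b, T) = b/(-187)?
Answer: -187/12244993 ≈ -1.5272e-5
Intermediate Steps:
V(b, T) = -b/187 (V(b, T) = b*(-1/187) = -b/187)
1/((-35086 - 1*30395) + V(46, 168)) = 1/((-35086 - 1*30395) - 1/187*46) = 1/((-35086 - 30395) - 46/187) = 1/(-65481 - 46/187) = 1/(-12244993/187) = -187/12244993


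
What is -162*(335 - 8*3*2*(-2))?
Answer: -69822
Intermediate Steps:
-162*(335 - 8*3*2*(-2)) = -162*(335 - 48*(-2)) = -162*(335 - 8*(-12)) = -162*(335 + 96) = -162*431 = -69822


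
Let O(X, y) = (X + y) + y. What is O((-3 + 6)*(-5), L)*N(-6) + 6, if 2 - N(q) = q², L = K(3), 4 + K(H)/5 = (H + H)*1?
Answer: -164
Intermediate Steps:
K(H) = -20 + 10*H (K(H) = -20 + 5*((H + H)*1) = -20 + 5*((2*H)*1) = -20 + 5*(2*H) = -20 + 10*H)
L = 10 (L = -20 + 10*3 = -20 + 30 = 10)
O(X, y) = X + 2*y
N(q) = 2 - q²
O((-3 + 6)*(-5), L)*N(-6) + 6 = ((-3 + 6)*(-5) + 2*10)*(2 - 1*(-6)²) + 6 = (3*(-5) + 20)*(2 - 1*36) + 6 = (-15 + 20)*(2 - 36) + 6 = 5*(-34) + 6 = -170 + 6 = -164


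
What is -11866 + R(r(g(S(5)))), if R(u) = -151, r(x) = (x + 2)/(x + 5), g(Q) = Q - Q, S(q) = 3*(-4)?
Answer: -12017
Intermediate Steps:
S(q) = -12
g(Q) = 0
r(x) = (2 + x)/(5 + x)
-11866 + R(r(g(S(5)))) = -11866 - 151 = -12017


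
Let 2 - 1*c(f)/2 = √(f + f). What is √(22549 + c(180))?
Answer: √(22553 - 12*√10) ≈ 150.05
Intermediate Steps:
c(f) = 4 - 2*√2*√f (c(f) = 4 - 2*√(f + f) = 4 - 2*√2*√f)
√(22549 + c(180)) = √(22549 + (4 - 2*√2*√180)) = √(22549 + (4 - 2*√2*6*√5)) = √(22549 + (4 - 12*√10)) = √(22553 - 12*√10)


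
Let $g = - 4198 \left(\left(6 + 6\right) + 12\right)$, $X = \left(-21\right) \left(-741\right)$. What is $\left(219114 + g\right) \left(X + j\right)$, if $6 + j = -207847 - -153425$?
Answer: $-4600375854$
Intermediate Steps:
$j = -54428$ ($j = -6 - 54422 = -54428$)
$X = 15561$
$g = -100752$ ($g = - 4198 \left(12 + 12\right) = \left(-4198\right) 24 = -100752$)
$\left(219114 + g\right) \left(X + j\right) = \left(219114 - 100752\right) \left(15561 - 54428\right) = 118362 \left(-38867\right) = -4600375854$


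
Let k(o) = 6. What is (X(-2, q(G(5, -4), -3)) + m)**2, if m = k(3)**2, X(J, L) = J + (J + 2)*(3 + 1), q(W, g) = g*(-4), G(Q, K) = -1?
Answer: 1156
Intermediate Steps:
q(W, g) = -4*g
X(J, L) = 8 + 5*J (X(J, L) = J + (2 + J)*4 = J + (8 + 4*J) = 8 + 5*J)
m = 36 (m = 6**2 = 36)
(X(-2, q(G(5, -4), -3)) + m)**2 = ((8 + 5*(-2)) + 36)**2 = ((8 - 10) + 36)**2 = (-2 + 36)**2 = 34**2 = 1156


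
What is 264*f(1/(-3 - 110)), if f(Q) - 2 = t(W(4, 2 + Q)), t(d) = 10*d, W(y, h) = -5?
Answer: -12672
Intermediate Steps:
f(Q) = -48 (f(Q) = 2 + 10*(-5) = 2 - 50 = -48)
264*f(1/(-3 - 110)) = 264*(-48) = -12672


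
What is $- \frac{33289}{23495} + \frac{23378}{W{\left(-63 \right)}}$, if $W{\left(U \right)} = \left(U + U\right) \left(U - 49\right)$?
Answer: $\frac{39745871}{165780720} \approx 0.23975$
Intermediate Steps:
$W{\left(U \right)} = 2 U \left(-49 + U\right)$
$- \frac{33289}{23495} + \frac{23378}{W{\left(-63 \right)}} = - \frac{33289}{23495} + \frac{23378}{2 \left(-63\right) \left(-49 - 63\right)} = \left(-33289\right) \frac{1}{23495} + \frac{23378}{2 \left(-63\right) \left(-112\right)} = - \frac{33289}{23495} + \frac{23378}{14112} = - \frac{33289}{23495} + 23378 \cdot \frac{1}{14112} = - \frac{33289}{23495} + \frac{11689}{7056} = \frac{39745871}{165780720}$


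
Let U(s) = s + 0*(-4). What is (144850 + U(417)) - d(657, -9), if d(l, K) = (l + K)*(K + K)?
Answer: 156931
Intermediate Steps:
U(s) = s (U(s) = s + 0 = s)
d(l, K) = 2*K*(K + l) (d(l, K) = (K + l)*(2*K) = 2*K*(K + l))
(144850 + U(417)) - d(657, -9) = (144850 + 417) - 2*(-9)*(-9 + 657) = 145267 - 2*(-9)*648 = 145267 - 1*(-11664) = 145267 + 11664 = 156931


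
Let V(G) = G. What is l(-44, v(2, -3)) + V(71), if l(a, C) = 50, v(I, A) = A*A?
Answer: 121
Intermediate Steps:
v(I, A) = A²
l(-44, v(2, -3)) + V(71) = 50 + 71 = 121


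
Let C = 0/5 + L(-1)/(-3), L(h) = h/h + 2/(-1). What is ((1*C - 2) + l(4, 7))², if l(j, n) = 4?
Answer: 49/9 ≈ 5.4444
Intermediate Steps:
L(h) = -1 (L(h) = 1 + 2*(-1) = 1 - 2 = -1)
C = ⅓ (C = 0/5 - 1/(-3) = 0*(⅕) - 1*(-⅓) = 0 + ⅓ = ⅓ ≈ 0.33333)
((1*C - 2) + l(4, 7))² = ((1*(⅓) - 2) + 4)² = ((⅓ - 2) + 4)² = (-5/3 + 4)² = (7/3)² = 49/9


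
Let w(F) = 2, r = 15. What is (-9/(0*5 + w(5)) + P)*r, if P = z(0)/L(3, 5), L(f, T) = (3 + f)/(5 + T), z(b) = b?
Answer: -135/2 ≈ -67.500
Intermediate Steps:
L(f, T) = (3 + f)/(5 + T)
P = 0 (P = 0/(((3 + 3)/(5 + 5))) = 0/((6/10)) = 0/(((⅒)*6)) = 0/(⅗) = 0*(5/3) = 0)
(-9/(0*5 + w(5)) + P)*r = (-9/(0*5 + 2) + 0)*15 = (-9/(0 + 2) + 0)*15 = (-9/2 + 0)*15 = -9/2*15 = -135/2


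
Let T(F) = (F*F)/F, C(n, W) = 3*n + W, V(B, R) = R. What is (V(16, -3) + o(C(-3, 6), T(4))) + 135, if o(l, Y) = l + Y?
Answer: 133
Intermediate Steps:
C(n, W) = W + 3*n
T(F) = F (T(F) = F**2/F = F)
o(l, Y) = Y + l
(V(16, -3) + o(C(-3, 6), T(4))) + 135 = (-3 + (4 + (6 + 3*(-3)))) + 135 = (-3 + (4 + (6 - 9))) + 135 = (-3 + (4 - 3)) + 135 = (-3 + 1) + 135 = -2 + 135 = 133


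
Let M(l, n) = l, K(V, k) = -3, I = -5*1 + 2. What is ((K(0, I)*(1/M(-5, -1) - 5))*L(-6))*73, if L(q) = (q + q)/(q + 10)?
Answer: -17082/5 ≈ -3416.4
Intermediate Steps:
I = -3 (I = -5 + 2 = -3)
L(q) = 2*q/(10 + q) (L(q) = (2*q)/(10 + q) = 2*q/(10 + q))
((K(0, I)*(1/M(-5, -1) - 5))*L(-6))*73 = ((-3*(1/(-5) - 5))*(2*(-6)/(10 - 6)))*73 = ((-3*(-1/5 - 5))*(2*(-6)/4))*73 = ((-3*(-26/5))*(2*(-6)*(1/4)))*73 = ((78/5)*(-3))*73 = -234/5*73 = -17082/5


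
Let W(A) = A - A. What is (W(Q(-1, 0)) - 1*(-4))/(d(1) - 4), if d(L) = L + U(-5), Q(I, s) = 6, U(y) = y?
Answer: -½ ≈ -0.50000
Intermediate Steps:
W(A) = 0
d(L) = -5 + L (d(L) = L - 5 = -5 + L)
(W(Q(-1, 0)) - 1*(-4))/(d(1) - 4) = (0 - 1*(-4))/((-5 + 1) - 4) = (0 + 4)/(-4 - 4) = 4/(-8) = -⅛*4 = -½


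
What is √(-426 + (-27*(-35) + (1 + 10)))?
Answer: √530 ≈ 23.022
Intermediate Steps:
√(-426 + (-27*(-35) + (1 + 10))) = √(-426 + (945 + 11)) = √(-426 + 956) = √530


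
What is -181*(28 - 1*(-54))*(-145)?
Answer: 2152090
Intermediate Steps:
-181*(28 - 1*(-54))*(-145) = -181*(28 + 54)*(-145) = -181*82*(-145) = -14842*(-145) = 2152090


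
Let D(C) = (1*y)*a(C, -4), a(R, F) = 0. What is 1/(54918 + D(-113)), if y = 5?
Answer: 1/54918 ≈ 1.8209e-5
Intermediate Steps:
D(C) = 0 (D(C) = (1*5)*0 = 5*0 = 0)
1/(54918 + D(-113)) = 1/(54918 + 0) = 1/54918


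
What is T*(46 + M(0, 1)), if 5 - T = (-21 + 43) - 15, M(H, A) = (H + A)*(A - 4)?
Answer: -86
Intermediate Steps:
M(H, A) = (-4 + A)*(A + H) (M(H, A) = (A + H)*(-4 + A) = (-4 + A)*(A + H))
T = -2 (T = 5 - ((-21 + 43) - 15) = 5 - (22 - 15) = 5 - 1*7 = 5 - 7 = -2)
T*(46 + M(0, 1)) = -2*(46 + (1² - 4*1 - 4*0 + 1*0)) = -2*(46 + (1 - 4 + 0 + 0)) = -2*(46 - 3) = -2*43 = -86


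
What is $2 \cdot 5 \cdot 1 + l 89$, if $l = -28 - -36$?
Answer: $722$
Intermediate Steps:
$l = 8$ ($l = -28 + 36 = 8$)
$2 \cdot 5 \cdot 1 + l 89 = 2 \cdot 5 \cdot 1 + 8 \cdot 89 = 10 \cdot 1 + 712 = 10 + 712 = 722$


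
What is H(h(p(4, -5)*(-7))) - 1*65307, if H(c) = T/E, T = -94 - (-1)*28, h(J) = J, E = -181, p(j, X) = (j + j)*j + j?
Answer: -11820501/181 ≈ -65307.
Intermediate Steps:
p(j, X) = j + 2*j² (p(j, X) = (2*j)*j + j = 2*j² + j = j + 2*j²)
T = -66 (T = -94 - 1*(-28) = -94 + 28 = -66)
H(c) = 66/181 (H(c) = -66/(-181) = -66*(-1/181) = 66/181)
H(h(p(4, -5)*(-7))) - 1*65307 = 66/181 - 1*65307 = 66/181 - 65307 = -11820501/181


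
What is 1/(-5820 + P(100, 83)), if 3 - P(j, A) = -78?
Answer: -1/5739 ≈ -0.00017425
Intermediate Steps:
P(j, A) = 81 (P(j, A) = 3 - 1*(-78) = 3 + 78 = 81)
1/(-5820 + P(100, 83)) = 1/(-5820 + 81) = 1/(-5739) = -1/5739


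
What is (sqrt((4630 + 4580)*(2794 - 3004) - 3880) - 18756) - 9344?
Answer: -28100 + 2*I*sqrt(484495) ≈ -28100.0 + 1392.1*I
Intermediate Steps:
(sqrt((4630 + 4580)*(2794 - 3004) - 3880) - 18756) - 9344 = (sqrt(9210*(-210) - 3880) - 18756) - 9344 = (sqrt(-1934100 - 3880) - 18756) - 9344 = (sqrt(-1937980) - 18756) - 9344 = (2*I*sqrt(484495) - 18756) - 9344 = (-18756 + 2*I*sqrt(484495)) - 9344 = -28100 + 2*I*sqrt(484495)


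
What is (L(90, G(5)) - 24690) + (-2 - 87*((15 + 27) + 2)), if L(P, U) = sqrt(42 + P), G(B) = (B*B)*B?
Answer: -28520 + 2*sqrt(33) ≈ -28509.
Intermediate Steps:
G(B) = B**3 (G(B) = B**2*B = B**3)
(L(90, G(5)) - 24690) + (-2 - 87*((15 + 27) + 2)) = (sqrt(42 + 90) - 24690) + (-2 - 87*((15 + 27) + 2)) = (sqrt(132) - 24690) + (-2 - 87*(42 + 2)) = (2*sqrt(33) - 24690) + (-2 - 87*44) = (-24690 + 2*sqrt(33)) + (-2 - 3828) = (-24690 + 2*sqrt(33)) - 3830 = -28520 + 2*sqrt(33)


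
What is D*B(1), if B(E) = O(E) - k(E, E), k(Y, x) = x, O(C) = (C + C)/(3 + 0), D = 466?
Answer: -466/3 ≈ -155.33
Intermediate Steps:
O(C) = 2*C/3 (O(C) = (2*C)/3 = (2*C)*(⅓) = 2*C/3)
B(E) = -E/3 (B(E) = 2*E/3 - E = -E/3)
D*B(1) = 466*(-⅓*1) = 466*(-⅓) = -466/3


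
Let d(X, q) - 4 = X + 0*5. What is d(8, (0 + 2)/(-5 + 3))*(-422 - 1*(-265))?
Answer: -1884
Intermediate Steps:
d(X, q) = 4 + X (d(X, q) = 4 + (X + 0*5) = 4 + (X + 0) = 4 + X)
d(8, (0 + 2)/(-5 + 3))*(-422 - 1*(-265)) = (4 + 8)*(-422 - 1*(-265)) = 12*(-422 + 265) = 12*(-157) = -1884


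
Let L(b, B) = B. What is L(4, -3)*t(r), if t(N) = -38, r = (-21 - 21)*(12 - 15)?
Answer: 114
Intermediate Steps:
r = 126 (r = -42*(-3) = 126)
L(4, -3)*t(r) = -3*(-38) = 114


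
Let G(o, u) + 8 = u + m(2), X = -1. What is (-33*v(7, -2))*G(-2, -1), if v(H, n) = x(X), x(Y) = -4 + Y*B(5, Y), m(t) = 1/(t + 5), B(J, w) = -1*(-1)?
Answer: -10230/7 ≈ -1461.4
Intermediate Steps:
B(J, w) = 1
m(t) = 1/(5 + t)
x(Y) = -4 + Y (x(Y) = -4 + Y*1 = -4 + Y)
v(H, n) = -5 (v(H, n) = -4 - 1 = -5)
G(o, u) = -55/7 + u (G(o, u) = -8 + (u + 1/(5 + 2)) = -8 + (u + 1/7) = -8 + (u + ⅐) = -8 + (⅐ + u) = -55/7 + u)
(-33*v(7, -2))*G(-2, -1) = (-33*(-5))*(-55/7 - 1) = 165*(-62/7) = -10230/7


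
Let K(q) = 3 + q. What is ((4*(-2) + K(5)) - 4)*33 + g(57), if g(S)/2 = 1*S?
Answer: -18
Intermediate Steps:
g(S) = 2*S (g(S) = 2*(1*S) = 2*S)
((4*(-2) + K(5)) - 4)*33 + g(57) = ((4*(-2) + (3 + 5)) - 4)*33 + 2*57 = ((-8 + 8) - 4)*33 + 114 = (0 - 4)*33 + 114 = -4*33 + 114 = -132 + 114 = -18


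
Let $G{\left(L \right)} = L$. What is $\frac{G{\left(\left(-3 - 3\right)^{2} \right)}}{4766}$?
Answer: $\frac{18}{2383} \approx 0.0075535$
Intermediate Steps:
$\frac{G{\left(\left(-3 - 3\right)^{2} \right)}}{4766} = \frac{\left(-3 - 3\right)^{2}}{4766} = \left(-6\right)^{2} \cdot \frac{1}{4766} = 36 \cdot \frac{1}{4766} = \frac{18}{2383}$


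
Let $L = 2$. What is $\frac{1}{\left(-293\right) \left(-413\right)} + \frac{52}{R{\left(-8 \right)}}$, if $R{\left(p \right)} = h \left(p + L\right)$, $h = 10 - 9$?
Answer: $- \frac{3146231}{363027} \approx -8.6667$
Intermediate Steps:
$h = 1$ ($h = 10 - 9 = 1$)
$R{\left(p \right)} = 2 + p$ ($R{\left(p \right)} = 1 \left(p + 2\right) = 1 \left(2 + p\right) = 2 + p$)
$\frac{1}{\left(-293\right) \left(-413\right)} + \frac{52}{R{\left(-8 \right)}} = \frac{1}{\left(-293\right) \left(-413\right)} + \frac{52}{2 - 8} = \left(- \frac{1}{293}\right) \left(- \frac{1}{413}\right) + \frac{52}{-6} = \frac{1}{121009} + 52 \left(- \frac{1}{6}\right) = \frac{1}{121009} - \frac{26}{3} = - \frac{3146231}{363027}$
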